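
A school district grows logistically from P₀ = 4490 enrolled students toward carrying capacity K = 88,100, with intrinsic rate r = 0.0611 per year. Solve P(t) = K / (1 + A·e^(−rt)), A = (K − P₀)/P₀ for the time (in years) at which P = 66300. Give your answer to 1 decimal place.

A = (88100 − 4490)/4490 = 18.62138
66300 = 88100/(1 + 18.62138·e^(−0.0611t)) → 1 + 18.62138·e^(−0.0611t) = 1.32881
e^(−0.0611t) = 0.017658 → t = ln(56.63292)/0.0611 = 4.03659/0.0611

t ≈ 66.1 years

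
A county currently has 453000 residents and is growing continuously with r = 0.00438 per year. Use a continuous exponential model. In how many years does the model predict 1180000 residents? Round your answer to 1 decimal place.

1180000 = 453000 · e^(0.00438·t)
t = ln(1180000/453000) / 0.00438 = ln(2.60486) / 0.00438 = 0.95738 / 0.00438

t ≈ 218.6 years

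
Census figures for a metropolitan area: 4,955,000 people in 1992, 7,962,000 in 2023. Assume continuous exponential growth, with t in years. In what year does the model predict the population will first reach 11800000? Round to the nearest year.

r = ln(7962000/4955000) / 31 = 0.47428/31 ≈ 0.015299 per year
t = ln(11800000/4955000) / r = 0.8677/0.015299 ≈ 56.71 years after 1992

year 2049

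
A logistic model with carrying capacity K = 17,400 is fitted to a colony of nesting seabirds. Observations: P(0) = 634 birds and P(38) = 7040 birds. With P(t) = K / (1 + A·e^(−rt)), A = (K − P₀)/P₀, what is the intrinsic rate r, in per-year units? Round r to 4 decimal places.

r ≈ 0.0760 per year

A = (17400 − 634)/634 = 26.44479
7040 = 17400/(1 + 26.44479·e^(−r·38)) → e^(−38r) = (2.47159 − 1)/26.44479 = 0.055648
r = −ln(0.055648)/38 = 2.88872/38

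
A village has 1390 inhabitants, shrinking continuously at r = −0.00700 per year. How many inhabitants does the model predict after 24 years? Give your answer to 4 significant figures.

≈ 1,175 inhabitants

P(24) = 1390 · e^(-0.007·24) = 1390 · e^(-0.168)
= 1390 · 0.84535 ≈ 1175.04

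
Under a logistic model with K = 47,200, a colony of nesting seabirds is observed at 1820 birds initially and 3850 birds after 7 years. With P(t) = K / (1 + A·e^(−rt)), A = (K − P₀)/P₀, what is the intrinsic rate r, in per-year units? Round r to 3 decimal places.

r ≈ 0.114 per year

A = (47200 − 1820)/1820 = 24.93407
3850 = 47200/(1 + 24.93407·e^(−r·7)) → e^(−7r) = (12.25974 − 1)/24.93407 = 0.451581
r = −ln(0.451581)/7 = 0.795/7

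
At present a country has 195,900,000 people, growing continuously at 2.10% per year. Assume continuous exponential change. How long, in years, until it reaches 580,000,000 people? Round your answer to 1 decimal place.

580000000 = 195900000 · e^(0.021·t)
t = ln(580000000/195900000) / 0.021 = ln(2.96069) / 0.021 = 1.08542 / 0.021

t ≈ 51.7 years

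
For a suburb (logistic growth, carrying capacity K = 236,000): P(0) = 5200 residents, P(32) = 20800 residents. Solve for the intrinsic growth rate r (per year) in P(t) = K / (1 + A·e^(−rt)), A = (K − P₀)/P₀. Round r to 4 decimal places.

A = (236000 − 5200)/5200 = 44.38462
20800 = 236000/(1 + 44.38462·e^(−r·32)) → e^(−32r) = (11.34615 − 1)/44.38462 = 0.233102
r = −ln(0.233102)/32 = 1.45628/32

r ≈ 0.0455 per year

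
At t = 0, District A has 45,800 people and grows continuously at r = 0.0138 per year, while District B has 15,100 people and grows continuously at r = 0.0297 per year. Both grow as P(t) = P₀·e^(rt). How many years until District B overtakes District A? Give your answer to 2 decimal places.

45800·e^(0.0138t) = 15100·e^(0.0297t)
45800/15100 = e^((0.0297 − 0.0138)t) → ln(3.03311) = 0.0159·t
t = 1.10959 / 0.0159

t ≈ 69.79 years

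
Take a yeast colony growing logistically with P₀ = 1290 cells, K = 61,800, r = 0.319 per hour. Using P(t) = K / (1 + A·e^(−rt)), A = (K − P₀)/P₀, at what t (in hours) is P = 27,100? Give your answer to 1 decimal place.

t ≈ 11.3 hours

A = (61800 − 1290)/1290 = 46.90698
27100 = 61800/(1 + 46.90698·e^(−0.319t)) → 1 + 46.90698·e^(−0.319t) = 2.28044
e^(−0.319t) = 0.027297 → t = ln(36.6334)/0.319 = 3.60096/0.319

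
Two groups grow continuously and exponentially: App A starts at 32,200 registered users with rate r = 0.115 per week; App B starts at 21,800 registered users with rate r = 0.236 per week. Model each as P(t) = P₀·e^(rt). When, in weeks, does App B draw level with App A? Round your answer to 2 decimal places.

32200·e^(0.115t) = 21800·e^(0.236t)
32200/21800 = e^((0.236 − 0.115)t) → ln(1.47706) = 0.121·t
t = 0.39006 / 0.121

t ≈ 3.22 weeks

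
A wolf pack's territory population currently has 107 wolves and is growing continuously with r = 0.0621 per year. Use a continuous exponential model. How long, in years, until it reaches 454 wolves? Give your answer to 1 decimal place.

t ≈ 23.3 years

454 = 107 · e^(0.0621·t)
t = ln(454/107) / 0.0621 = ln(4.24299) / 0.0621 = 1.44527 / 0.0621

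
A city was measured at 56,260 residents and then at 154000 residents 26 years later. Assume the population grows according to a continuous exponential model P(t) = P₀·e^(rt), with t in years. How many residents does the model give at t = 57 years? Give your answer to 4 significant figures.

≈ 511,600 residents

r = ln(154000/56260) / 26 ≈ 0.03873 per year
P(57) = 56260 · e^(0.03873·57) = 56260 · 9.09373 ≈ 511613.39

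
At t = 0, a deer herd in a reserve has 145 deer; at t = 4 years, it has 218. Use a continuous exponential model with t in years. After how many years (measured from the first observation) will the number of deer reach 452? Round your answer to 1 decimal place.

t ≈ 11.2 years

r = ln(218/145) / 4 ≈ 0.10194 per year
t = ln(452/145) / r = 1.13695 / 0.10194 ≈ 11.153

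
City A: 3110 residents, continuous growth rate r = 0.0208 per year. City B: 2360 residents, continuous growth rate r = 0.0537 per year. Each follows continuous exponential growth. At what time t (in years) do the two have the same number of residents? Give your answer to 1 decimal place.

3110·e^(0.0208t) = 2360·e^(0.0537t)
3110/2360 = e^((0.0537 − 0.0208)t) → ln(1.3178) = 0.0329·t
t = 0.27596 / 0.0329

t ≈ 8.4 years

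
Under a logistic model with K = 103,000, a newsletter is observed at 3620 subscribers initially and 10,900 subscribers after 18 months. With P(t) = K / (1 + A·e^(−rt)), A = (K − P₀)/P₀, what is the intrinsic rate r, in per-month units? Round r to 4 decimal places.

r ≈ 0.0655 per month

A = (103000 − 3620)/3620 = 27.45304
10900 = 103000/(1 + 27.45304·e^(−r·18)) → e^(−18r) = (9.44954 − 1)/27.45304 = 0.307782
r = −ln(0.307782)/18 = 1.17836/18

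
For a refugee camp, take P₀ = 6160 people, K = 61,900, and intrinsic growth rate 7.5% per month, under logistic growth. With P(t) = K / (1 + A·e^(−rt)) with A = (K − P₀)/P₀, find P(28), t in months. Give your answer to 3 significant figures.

≈ 29,400 people

A = (61900 − 6160)/6160 = 9.0487
P(28) = 61900 / (1 + 9.0487·e^(−0.075·28)) = 61900 / (1 + 9.0487·0.122456)
= 61900 / 2.10807 ≈ 29363.33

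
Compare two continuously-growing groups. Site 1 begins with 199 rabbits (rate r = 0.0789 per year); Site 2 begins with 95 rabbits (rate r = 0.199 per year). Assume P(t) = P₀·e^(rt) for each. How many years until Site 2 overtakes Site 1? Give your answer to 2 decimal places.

t ≈ 6.16 years

199·e^(0.0789t) = 95·e^(0.199t)
199/95 = e^((0.199 − 0.0789)t) → ln(2.09474) = 0.1201·t
t = 0.73943 / 0.1201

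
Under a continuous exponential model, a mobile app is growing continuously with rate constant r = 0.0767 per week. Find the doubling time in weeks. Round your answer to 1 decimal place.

doubling time ≈ 9.0 weeks

doubling time = ln(2) / |r| = 0.69315 / 0.0767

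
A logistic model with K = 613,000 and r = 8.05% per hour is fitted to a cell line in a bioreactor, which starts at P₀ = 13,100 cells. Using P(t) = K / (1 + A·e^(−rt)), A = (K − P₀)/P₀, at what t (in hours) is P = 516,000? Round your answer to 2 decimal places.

A = (613000 − 13100)/13100 = 45.79389
516000 = 613000/(1 + 45.79389·e^(−0.0805t)) → 1 + 45.79389·e^(−0.0805t) = 1.18798
e^(−0.0805t) = 0.004105 → t = ln(243.60463)/0.0805 = 5.49555/0.0805

t ≈ 68.27 hours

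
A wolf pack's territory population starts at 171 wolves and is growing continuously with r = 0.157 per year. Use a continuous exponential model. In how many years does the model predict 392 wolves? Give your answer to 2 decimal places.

t ≈ 5.28 years

392 = 171 · e^(0.157·t)
t = ln(392/171) / 0.157 = ln(2.2924) / 0.157 = 0.8296 / 0.157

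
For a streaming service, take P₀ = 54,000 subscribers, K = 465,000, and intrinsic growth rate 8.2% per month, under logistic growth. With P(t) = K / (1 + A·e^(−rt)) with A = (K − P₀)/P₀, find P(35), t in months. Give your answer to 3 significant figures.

≈ 325,000 subscribers

A = (465000 − 54000)/54000 = 7.61111
P(35) = 465000 / (1 + 7.61111·e^(−0.082·35)) = 465000 / (1 + 7.61111·0.056699)
= 465000 / 1.43154 ≈ 324824.6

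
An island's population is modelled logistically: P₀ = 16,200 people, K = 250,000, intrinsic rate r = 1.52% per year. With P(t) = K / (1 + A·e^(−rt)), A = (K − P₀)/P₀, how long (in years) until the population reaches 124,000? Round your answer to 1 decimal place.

t ≈ 174.6 years

A = (250000 − 16200)/16200 = 14.4321
124000 = 250000/(1 + 14.4321·e^(−0.0152t)) → 1 + 14.4321·e^(−0.0152t) = 2.01613
e^(−0.0152t) = 0.070408 → t = ln(14.20302)/0.0152 = 2.65345/0.0152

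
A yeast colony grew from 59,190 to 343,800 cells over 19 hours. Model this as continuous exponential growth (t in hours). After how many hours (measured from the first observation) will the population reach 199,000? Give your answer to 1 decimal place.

t ≈ 13.1 hours

r = ln(343800/59190) / 19 ≈ 0.092595 per hour
t = ln(199000/59190) / r = 1.21255 / 0.092595 ≈ 13.095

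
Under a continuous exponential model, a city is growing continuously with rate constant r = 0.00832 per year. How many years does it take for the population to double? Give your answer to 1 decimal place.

doubling time ≈ 83.3 years

doubling time = ln(2) / |r| = 0.69315 / 0.00832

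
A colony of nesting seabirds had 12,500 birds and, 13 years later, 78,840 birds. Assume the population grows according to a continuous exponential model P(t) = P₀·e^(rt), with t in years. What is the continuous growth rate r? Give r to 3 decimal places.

78840 = 12500 · e^(r·13)
e^(13r) = 78840/12500 = 6.3072
r = ln(6.3072) / 13 = 1.84169 / 13

r ≈ 0.142 per year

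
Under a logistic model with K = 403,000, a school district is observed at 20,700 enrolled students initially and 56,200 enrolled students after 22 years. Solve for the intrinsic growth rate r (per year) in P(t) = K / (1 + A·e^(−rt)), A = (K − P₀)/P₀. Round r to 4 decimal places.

r ≈ 0.0498 per year

A = (403000 − 20700)/20700 = 18.4686
56200 = 403000/(1 + 18.4686·e^(−r·22)) → e^(−22r) = (7.17082 − 1)/18.4686 = 0.334125
r = −ln(0.334125)/22 = 1.09624/22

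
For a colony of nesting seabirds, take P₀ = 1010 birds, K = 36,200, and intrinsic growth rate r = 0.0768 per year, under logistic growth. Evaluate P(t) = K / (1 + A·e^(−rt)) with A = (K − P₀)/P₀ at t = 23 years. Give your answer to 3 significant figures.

≈ 5,200 birds

A = (36200 − 1010)/1010 = 34.84158
P(23) = 36200 / (1 + 34.84158·e^(−0.0768·23)) = 36200 / (1 + 34.84158·0.170947)
= 36200 / 6.95607 ≈ 5204.08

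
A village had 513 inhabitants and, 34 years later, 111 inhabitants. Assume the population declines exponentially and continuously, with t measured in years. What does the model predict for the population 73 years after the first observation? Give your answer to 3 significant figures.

r = ln(111/513) / 34 ≈ -0.045022 per year
P(73) = 513 · e^(-0.045022·73) = 513 · 0.03738 ≈ 19.18

≈ 19.2 inhabitants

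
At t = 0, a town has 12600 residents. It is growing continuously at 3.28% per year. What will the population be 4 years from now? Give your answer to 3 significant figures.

P(4) = 12600 · e^(0.0328·4) = 12600 · e^(0.1312)
= 12600 · 1.1402 ≈ 14366.47

≈ 14,400 residents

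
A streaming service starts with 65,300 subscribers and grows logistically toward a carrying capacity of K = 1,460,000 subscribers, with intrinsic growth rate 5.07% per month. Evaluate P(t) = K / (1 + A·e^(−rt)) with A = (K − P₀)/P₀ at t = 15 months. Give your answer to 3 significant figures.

≈ 133,000 subscribers

A = (1460000 − 65300)/65300 = 21.35835
P(15) = 1460000 / (1 + 21.35835·e^(−0.0507·15)) = 1460000 / (1 + 21.35835·0.467433)
= 1460000 / 10.98359 ≈ 132925.59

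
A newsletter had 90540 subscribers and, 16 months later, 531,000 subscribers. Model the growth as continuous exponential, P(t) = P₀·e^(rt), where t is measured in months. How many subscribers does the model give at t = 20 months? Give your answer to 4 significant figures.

r = ln(531000/90540) / 16 ≈ 0.110561 per month
P(20) = 90540 · e^(0.110561·20) = 90540 · 9.12678 ≈ 826338.58

≈ 826,300 subscribers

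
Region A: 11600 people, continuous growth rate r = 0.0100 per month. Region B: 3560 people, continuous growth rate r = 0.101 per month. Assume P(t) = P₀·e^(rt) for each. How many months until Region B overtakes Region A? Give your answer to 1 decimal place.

11600·e^(0.01t) = 3560·e^(0.101t)
11600/3560 = e^((0.101 − 0.01)t) → ln(3.25843) = 0.091·t
t = 1.18124 / 0.091

t ≈ 13.0 months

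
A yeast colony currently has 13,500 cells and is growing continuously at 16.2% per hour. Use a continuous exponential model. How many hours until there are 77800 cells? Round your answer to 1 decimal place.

77800 = 13500 · e^(0.162·t)
t = ln(77800/13500) / 0.162 = ln(5.76296) / 0.162 = 1.75145 / 0.162

t ≈ 10.8 hours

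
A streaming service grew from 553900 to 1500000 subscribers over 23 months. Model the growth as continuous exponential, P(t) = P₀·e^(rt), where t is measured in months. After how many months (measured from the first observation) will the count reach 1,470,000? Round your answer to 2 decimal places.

t ≈ 22.53 months

r = ln(1500000/553900) / 23 ≈ 0.043315 per month
t = ln(1470000/553900) / r = 0.97603 / 0.043315 ≈ 22.534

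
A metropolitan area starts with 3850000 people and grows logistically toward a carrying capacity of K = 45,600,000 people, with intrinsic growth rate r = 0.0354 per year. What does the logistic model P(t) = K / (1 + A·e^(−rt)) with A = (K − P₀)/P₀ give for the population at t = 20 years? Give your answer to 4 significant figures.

≈ 7,190,000 people

A = (45600000 − 3850000)/3850000 = 10.84416
P(20) = 45600000 / (1 + 10.84416·e^(−0.0354·20)) = 45600000 / (1 + 10.84416·0.492628)
= 45600000 / 6.34214 ≈ 7190002.23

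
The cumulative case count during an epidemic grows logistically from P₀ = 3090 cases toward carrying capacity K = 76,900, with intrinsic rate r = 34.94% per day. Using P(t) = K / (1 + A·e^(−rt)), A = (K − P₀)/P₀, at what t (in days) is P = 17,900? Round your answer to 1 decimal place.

A = (76900 − 3090)/3090 = 23.88673
17900 = 76900/(1 + 23.88673·e^(−0.3494t)) → 1 + 23.88673·e^(−0.3494t) = 4.29609
e^(−0.3494t) = 0.137988 → t = ln(7.24699)/0.3494 = 1.98059/0.3494

t ≈ 5.7 days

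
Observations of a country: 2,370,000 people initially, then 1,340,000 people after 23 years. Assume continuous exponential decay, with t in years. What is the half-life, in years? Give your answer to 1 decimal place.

r = ln(1340000/2370000) / 23 = ln(0.5654) / 23 ≈ -0.024792 per year
half-life = ln 2 / |r| = 0.69315 / 0.024792

half-life ≈ 28.0 years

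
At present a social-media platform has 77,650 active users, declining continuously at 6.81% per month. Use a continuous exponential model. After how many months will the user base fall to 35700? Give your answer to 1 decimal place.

t ≈ 11.4 months

35700 = 77650 · e^(-0.0681·t)
t = ln(35700/77650) / -0.0681 = ln(0.45976) / -0.0681 = -0.77706 / -0.0681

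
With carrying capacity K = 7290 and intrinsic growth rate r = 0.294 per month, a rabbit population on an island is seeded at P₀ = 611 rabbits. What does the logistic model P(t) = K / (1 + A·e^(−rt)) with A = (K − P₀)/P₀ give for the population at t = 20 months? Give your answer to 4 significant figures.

A = (7290 − 611)/611 = 10.93126
P(20) = 7290 / (1 + 10.93126·e^(−0.294·20)) = 7290 / (1 + 10.93126·0.002795)
= 7290 / 1.03055 ≈ 7073.89

≈ 7,074 rabbits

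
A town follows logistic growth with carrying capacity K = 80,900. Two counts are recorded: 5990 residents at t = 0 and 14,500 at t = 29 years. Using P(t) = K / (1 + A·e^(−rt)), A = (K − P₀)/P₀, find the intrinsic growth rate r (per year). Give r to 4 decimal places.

r ≈ 0.0346 per year

A = (80900 − 5990)/5990 = 12.50584
14500 = 80900/(1 + 12.50584·e^(−r·29)) → e^(−29r) = (5.57931 − 1)/12.50584 = 0.366174
r = −ln(0.366174)/29 = 1.00465/29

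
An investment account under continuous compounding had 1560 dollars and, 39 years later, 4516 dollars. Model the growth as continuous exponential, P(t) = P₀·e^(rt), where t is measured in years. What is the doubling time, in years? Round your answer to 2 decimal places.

doubling time ≈ 25.43 years

r = ln(4516/1560) / 39 = ln(2.89487) / 39 ≈ 0.027255 per year
doubling time = ln 2 / |r| = 0.69315 / 0.027255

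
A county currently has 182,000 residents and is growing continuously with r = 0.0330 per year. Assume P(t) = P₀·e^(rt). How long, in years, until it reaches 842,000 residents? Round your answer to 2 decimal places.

842000 = 182000 · e^(0.033·t)
t = ln(842000/182000) / 0.033 = ln(4.62637) / 0.033 = 1.53177 / 0.033

t ≈ 46.42 years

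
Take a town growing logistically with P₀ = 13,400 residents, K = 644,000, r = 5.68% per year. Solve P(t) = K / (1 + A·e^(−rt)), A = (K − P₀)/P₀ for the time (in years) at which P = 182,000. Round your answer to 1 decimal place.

t ≈ 51.4 years

A = (644000 − 13400)/13400 = 47.0597
182000 = 644000/(1 + 47.0597·e^(−0.0568t)) → 1 + 47.0597·e^(−0.0568t) = 3.53846
e^(−0.0568t) = 0.053941 → t = ln(18.53867)/0.0568 = 2.91986/0.0568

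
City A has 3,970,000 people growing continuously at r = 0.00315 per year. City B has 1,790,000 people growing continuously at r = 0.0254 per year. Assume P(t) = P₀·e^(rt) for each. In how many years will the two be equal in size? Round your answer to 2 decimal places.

3970000·e^(0.00315t) = 1790000·e^(0.0254t)
3970000/1790000 = e^((0.0254 − 0.00315)t) → ln(2.21788) = 0.02225·t
t = 0.79655 / 0.02225

t ≈ 35.80 years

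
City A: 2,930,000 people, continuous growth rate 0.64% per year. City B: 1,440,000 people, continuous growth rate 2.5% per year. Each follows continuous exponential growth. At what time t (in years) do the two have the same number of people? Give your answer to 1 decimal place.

2930000·e^(0.0064t) = 1440000·e^(0.025t)
2930000/1440000 = e^((0.025 − 0.0064)t) → ln(2.03472) = 0.0186·t
t = 0.71036 / 0.0186

t ≈ 38.2 years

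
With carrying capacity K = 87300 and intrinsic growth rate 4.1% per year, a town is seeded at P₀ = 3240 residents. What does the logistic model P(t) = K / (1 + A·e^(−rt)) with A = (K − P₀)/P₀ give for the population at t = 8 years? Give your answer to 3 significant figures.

≈ 4,430 residents

A = (87300 − 3240)/3240 = 25.94444
P(8) = 87300 / (1 + 25.94444·e^(−0.041·8)) = 87300 / (1 + 25.94444·0.720363)
= 87300 / 19.68942 ≈ 4433.85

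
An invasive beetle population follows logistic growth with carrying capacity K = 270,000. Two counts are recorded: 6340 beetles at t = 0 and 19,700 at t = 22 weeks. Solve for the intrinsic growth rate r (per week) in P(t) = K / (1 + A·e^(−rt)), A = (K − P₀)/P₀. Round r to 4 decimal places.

A = (270000 − 6340)/6340 = 41.58675
19700 = 270000/(1 + 41.58675·e^(−r·22)) → e^(−22r) = (13.70558 − 1)/41.58675 = 0.30552
r = −ln(0.30552)/22 = 1.18574/22

r ≈ 0.0539 per week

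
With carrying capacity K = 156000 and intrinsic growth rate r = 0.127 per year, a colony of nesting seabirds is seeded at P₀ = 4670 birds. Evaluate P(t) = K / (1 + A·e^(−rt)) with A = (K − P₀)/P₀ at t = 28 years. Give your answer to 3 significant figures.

≈ 81,000 birds

A = (156000 − 4670)/4670 = 32.40471
P(28) = 156000 / (1 + 32.40471·e^(−0.127·28)) = 156000 / (1 + 32.40471·0.028553)
= 156000 / 1.92525 ≈ 81028.63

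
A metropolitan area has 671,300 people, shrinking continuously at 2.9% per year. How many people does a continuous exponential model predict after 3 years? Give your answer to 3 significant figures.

P(3) = 671300 · e^(-0.029·3) = 671300 · e^(-0.087)
= 671300 · 0.91668 ≈ 615365.33

≈ 615,000 people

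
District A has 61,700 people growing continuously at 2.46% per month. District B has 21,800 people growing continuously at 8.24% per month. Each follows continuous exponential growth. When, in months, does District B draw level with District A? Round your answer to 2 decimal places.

t ≈ 18.00 months

61700·e^(0.0246t) = 21800·e^(0.0824t)
61700/21800 = e^((0.0824 − 0.0246)t) → ln(2.83028) = 0.0578·t
t = 1.04037 / 0.0578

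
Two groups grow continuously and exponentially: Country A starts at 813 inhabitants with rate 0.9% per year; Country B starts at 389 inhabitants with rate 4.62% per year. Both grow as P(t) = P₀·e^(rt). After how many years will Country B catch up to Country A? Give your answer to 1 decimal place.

813·e^(0.009t) = 389·e^(0.0462t)
813/389 = e^((0.0462 − 0.009)t) → ln(2.08997) = 0.0372·t
t = 0.73715 / 0.0372

t ≈ 19.8 years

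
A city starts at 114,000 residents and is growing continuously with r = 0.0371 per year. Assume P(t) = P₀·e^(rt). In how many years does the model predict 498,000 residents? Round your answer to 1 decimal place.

498000 = 114000 · e^(0.0371·t)
t = ln(498000/114000) / 0.0371 = ln(4.36842) / 0.0371 = 1.4744 / 0.0371

t ≈ 39.7 years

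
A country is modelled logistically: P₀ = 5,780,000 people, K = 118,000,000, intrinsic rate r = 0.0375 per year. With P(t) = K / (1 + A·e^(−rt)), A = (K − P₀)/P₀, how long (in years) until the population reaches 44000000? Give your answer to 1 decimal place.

t ≈ 65.2 years

A = (118000000 − 5780000)/5780000 = 19.41522
44000000 = 118000000/(1 + 19.41522·e^(−0.0375t)) → 1 + 19.41522·e^(−0.0375t) = 2.68182
e^(−0.0375t) = 0.086624 → t = ln(11.54419)/0.0375 = 2.44618/0.0375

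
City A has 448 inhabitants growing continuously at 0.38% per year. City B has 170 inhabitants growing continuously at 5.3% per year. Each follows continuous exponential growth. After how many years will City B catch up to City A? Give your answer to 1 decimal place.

448·e^(0.0038t) = 170·e^(0.053t)
448/170 = e^((0.053 − 0.0038)t) → ln(2.63529) = 0.0492·t
t = 0.96899 / 0.0492

t ≈ 19.7 years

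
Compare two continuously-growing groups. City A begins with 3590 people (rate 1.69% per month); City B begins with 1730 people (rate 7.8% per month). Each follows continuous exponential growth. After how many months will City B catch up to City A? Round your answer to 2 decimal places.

3590·e^(0.0169t) = 1730·e^(0.078t)
3590/1730 = e^((0.078 − 0.0169)t) → ln(2.07514) = 0.0611·t
t = 0.73003 / 0.0611

t ≈ 11.95 months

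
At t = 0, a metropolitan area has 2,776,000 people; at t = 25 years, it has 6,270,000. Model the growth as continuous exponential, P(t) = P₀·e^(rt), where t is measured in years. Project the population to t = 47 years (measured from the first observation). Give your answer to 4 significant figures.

r = ln(6270000/2776000) / 25 ≈ 0.032591 per year
P(47) = 2776000 · e^(0.032591·47) = 2776000 · 4.62631 ≈ 12842626.45

≈ 12,840,000 people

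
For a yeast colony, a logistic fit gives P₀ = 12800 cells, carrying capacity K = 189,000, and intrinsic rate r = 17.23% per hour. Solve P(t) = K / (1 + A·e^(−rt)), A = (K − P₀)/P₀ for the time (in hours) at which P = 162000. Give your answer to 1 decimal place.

t ≈ 25.6 hours

A = (189000 − 12800)/12800 = 13.76562
162000 = 189000/(1 + 13.76562·e^(−0.1723t)) → 1 + 13.76562·e^(−0.1723t) = 1.16667
e^(−0.1723t) = 0.012107 → t = ln(82.59375)/0.1723 = 4.41393/0.1723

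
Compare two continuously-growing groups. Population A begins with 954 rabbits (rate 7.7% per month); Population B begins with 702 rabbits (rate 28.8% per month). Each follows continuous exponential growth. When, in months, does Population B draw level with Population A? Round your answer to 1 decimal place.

t ≈ 1.5 months

954·e^(0.077t) = 702·e^(0.288t)
954/702 = e^((0.288 − 0.077)t) → ln(1.35897) = 0.211·t
t = 0.30673 / 0.211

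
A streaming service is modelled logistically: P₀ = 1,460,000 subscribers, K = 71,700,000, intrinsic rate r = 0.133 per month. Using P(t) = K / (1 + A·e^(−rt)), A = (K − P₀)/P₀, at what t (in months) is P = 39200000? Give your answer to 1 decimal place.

A = (71700000 − 1460000)/1460000 = 48.10959
39200000 = 71700000/(1 + 48.10959·e^(−0.133t)) → 1 + 48.10959·e^(−0.133t) = 1.82908
e^(−0.133t) = 0.017233 → t = ln(58.02757)/0.133 = 4.06092/0.133

t ≈ 30.5 months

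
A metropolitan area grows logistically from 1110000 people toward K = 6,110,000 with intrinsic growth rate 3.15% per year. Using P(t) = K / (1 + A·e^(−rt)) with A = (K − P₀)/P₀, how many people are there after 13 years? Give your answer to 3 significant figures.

≈ 1,530,000 people

A = (6110000 − 1110000)/1110000 = 4.5045
P(13) = 6110000 / (1 + 4.5045·e^(−0.0315·13)) = 6110000 / (1 + 4.5045·0.663982)
= 6110000 / 3.99091 ≈ 1530978.91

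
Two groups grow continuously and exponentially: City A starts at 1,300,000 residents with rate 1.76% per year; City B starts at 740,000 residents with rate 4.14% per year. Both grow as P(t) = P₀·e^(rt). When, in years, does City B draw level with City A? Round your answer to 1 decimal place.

1300000·e^(0.0176t) = 740000·e^(0.0414t)
1300000/740000 = e^((0.0414 − 0.0176)t) → ln(1.75676) = 0.0238·t
t = 0.56347 / 0.0238

t ≈ 23.7 years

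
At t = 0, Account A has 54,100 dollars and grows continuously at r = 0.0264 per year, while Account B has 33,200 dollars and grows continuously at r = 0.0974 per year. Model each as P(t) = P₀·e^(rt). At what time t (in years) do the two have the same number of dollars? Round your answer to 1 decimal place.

54100·e^(0.0264t) = 33200·e^(0.0974t)
54100/33200 = e^((0.0974 − 0.0264)t) → ln(1.62952) = 0.071·t
t = 0.48828 / 0.071

t ≈ 6.9 years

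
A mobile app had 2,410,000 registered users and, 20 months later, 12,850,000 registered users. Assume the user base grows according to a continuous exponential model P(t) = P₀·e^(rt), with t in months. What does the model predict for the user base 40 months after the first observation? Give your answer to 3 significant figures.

≈ 68,500,000 registered users

r = ln(12850000/2410000) / 20 ≈ 0.083686 per month
P(40) = 2410000 · e^(0.083686·40) = 2410000 · 28.42969 ≈ 68515560.17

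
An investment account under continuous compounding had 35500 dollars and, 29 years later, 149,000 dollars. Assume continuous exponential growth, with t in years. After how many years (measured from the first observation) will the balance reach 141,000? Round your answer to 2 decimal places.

t ≈ 27.88 years

r = ln(149000/35500) / 29 ≈ 0.049463 per year
t = ln(141000/35500) / r = 1.37923 / 0.049463 ≈ 27.884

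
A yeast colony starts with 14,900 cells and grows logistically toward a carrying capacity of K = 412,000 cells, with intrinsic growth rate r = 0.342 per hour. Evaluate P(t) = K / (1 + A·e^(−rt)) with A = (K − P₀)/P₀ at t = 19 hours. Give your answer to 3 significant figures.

≈ 396,000 cells

A = (412000 − 14900)/14900 = 26.65101
P(19) = 412000 / (1 + 26.65101·e^(−0.342·19)) = 412000 / (1 + 26.65101·0.001506)
= 412000 / 1.04015 ≈ 396097.33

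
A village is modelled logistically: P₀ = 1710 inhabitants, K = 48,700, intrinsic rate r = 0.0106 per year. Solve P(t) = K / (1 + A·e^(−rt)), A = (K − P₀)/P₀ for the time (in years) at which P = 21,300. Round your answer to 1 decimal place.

A = (48700 − 1710)/1710 = 27.47953
21300 = 48700/(1 + 27.47953·e^(−0.0106t)) → 1 + 27.47953·e^(−0.0106t) = 2.28638
e^(−0.0106t) = 0.046812 → t = ln(21.36183)/0.0106 = 3.06161/0.0106

t ≈ 288.8 years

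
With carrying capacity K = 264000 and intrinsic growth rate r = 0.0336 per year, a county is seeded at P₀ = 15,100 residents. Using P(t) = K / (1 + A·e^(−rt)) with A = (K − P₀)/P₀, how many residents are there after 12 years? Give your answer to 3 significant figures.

A = (264000 − 15100)/15100 = 16.48344
P(12) = 264000 / (1 + 16.48344·e^(−0.0336·12)) = 264000 / (1 + 16.48344·0.668178)
= 264000 / 12.01388 ≈ 21974.58

≈ 22,000 residents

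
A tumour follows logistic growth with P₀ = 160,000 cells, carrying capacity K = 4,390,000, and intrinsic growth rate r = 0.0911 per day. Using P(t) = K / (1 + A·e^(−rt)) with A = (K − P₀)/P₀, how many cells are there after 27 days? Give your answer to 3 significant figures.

A = (4390000 − 160000)/160000 = 26.4375
P(27) = 4390000 / (1 + 26.4375·e^(−0.0911·27)) = 4390000 / (1 + 26.4375·0.085461)
= 4390000 / 3.25936 ≈ 1346888.44

≈ 1,350,000 cells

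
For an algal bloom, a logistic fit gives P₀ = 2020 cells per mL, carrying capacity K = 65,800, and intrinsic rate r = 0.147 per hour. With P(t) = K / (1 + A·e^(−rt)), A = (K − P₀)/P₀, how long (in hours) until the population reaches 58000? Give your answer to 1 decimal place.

t ≈ 37.1 hours

A = (65800 − 2020)/2020 = 31.57426
58000 = 65800/(1 + 31.57426·e^(−0.147t)) → 1 + 31.57426·e^(−0.147t) = 1.13448
e^(−0.147t) = 0.004259 → t = ln(234.78294)/0.147 = 5.45866/0.147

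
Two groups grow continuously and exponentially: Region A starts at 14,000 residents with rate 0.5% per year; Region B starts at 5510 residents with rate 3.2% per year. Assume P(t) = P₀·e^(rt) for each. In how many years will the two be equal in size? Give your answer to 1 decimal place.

14000·e^(0.005t) = 5510·e^(0.032t)
14000/5510 = e^((0.032 − 0.005)t) → ln(2.54083) = 0.027·t
t = 0.93249 / 0.027

t ≈ 34.5 years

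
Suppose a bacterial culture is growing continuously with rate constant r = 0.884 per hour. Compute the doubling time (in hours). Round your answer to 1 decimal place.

doubling time ≈ 0.8 hours

doubling time = ln(2) / |r| = 0.69315 / 0.884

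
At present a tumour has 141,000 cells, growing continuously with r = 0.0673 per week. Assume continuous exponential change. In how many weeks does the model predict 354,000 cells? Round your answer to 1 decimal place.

354000 = 141000 · e^(0.0673·t)
t = ln(354000/141000) / 0.0673 = ln(2.51064) / 0.0673 = 0.92054 / 0.0673

t ≈ 13.7 weeks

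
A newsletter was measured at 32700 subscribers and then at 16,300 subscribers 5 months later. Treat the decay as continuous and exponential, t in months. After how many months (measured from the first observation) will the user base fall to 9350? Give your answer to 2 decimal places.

t ≈ 8.99 months

r = ln(16300/32700) / 5 ≈ -0.139242 per month
t = ln(9350/32700) / r = -1.252 / -0.139242 ≈ 8.992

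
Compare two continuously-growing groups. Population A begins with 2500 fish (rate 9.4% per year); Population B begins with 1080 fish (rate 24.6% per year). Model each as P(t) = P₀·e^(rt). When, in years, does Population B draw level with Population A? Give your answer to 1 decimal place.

2500·e^(0.094t) = 1080·e^(0.246t)
2500/1080 = e^((0.246 − 0.094)t) → ln(2.31481) = 0.152·t
t = 0.83933 / 0.152

t ≈ 5.5 years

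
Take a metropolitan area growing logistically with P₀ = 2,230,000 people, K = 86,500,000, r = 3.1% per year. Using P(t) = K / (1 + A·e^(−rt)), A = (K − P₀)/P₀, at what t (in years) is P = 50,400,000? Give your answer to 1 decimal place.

t ≈ 127.9 years

A = (86500000 − 2230000)/2230000 = 37.78924
50400000 = 86500000/(1 + 37.78924·e^(−0.031t)) → 1 + 37.78924·e^(−0.031t) = 1.71627
e^(−0.031t) = 0.018954 → t = ln(52.75838)/0.031 = 3.96572/0.031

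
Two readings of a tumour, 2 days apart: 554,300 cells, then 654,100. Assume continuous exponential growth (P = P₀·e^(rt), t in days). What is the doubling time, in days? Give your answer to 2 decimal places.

doubling time ≈ 8.37 days

r = ln(654100/554300) / 2 = ln(1.18005) / 2 ≈ 0.082777 per day
doubling time = ln 2 / |r| = 0.69315 / 0.082777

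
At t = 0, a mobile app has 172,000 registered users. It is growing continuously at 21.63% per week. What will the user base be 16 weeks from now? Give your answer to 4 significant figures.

P(16) = 172000 · e^(0.2163·16) = 172000 · e^(3.4608)
= 172000 · 31.84244 ≈ 5476899.73

≈ 5,477,000 registered users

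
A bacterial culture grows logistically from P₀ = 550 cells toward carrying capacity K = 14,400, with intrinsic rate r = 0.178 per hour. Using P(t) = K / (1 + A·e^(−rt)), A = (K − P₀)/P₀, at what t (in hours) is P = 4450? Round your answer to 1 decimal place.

A = (14400 − 550)/550 = 25.18182
4450 = 14400/(1 + 25.18182·e^(−0.178t)) → 1 + 25.18182·e^(−0.178t) = 3.23596
e^(−0.178t) = 0.088792 → t = ln(11.26222)/0.178 = 2.42145/0.178

t ≈ 13.6 hours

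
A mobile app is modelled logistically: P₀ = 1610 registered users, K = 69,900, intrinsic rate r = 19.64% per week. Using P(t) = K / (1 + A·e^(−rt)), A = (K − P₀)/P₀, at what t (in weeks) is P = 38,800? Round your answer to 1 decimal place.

A = (69900 − 1610)/1610 = 42.41615
38800 = 69900/(1 + 42.41615·e^(−0.1964t)) → 1 + 42.41615·e^(−0.1964t) = 1.80155
e^(−0.1964t) = 0.018897 → t = ln(52.9179)/0.1964 = 3.96874/0.1964

t ≈ 20.2 weeks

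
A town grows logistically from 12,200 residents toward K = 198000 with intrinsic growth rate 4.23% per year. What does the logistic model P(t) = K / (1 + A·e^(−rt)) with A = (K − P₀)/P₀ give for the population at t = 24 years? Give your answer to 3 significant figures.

≈ 30,400 residents

A = (198000 − 12200)/12200 = 15.22951
P(24) = 198000 / (1 + 15.22951·e^(−0.0423·24)) = 198000 / (1 + 15.22951·0.36233)
= 198000 / 6.51811 ≈ 30376.92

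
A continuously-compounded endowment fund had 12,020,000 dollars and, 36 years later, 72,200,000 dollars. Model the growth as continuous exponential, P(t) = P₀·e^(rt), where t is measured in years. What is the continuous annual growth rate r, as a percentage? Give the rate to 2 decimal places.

r ≈ 4.98% per year

72200000 = 12020000 · e^(r·36)
e^(36r) = 72200000/12020000 = 6.00666
r = ln(6.00666) / 36 = 1.79287 / 36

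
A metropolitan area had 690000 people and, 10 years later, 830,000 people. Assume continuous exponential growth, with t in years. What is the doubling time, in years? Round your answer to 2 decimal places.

doubling time ≈ 37.52 years

r = ln(830000/690000) / 10 = ln(1.2029) / 10 ≈ 0.018473 per year
doubling time = ln 2 / |r| = 0.69315 / 0.018473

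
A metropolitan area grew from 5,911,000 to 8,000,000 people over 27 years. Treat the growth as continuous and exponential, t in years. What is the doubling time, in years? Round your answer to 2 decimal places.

r = ln(8000000/5911000) / 27 = ln(1.35341) / 27 ≈ 0.011208 per year
doubling time = ln 2 / |r| = 0.69315 / 0.011208

doubling time ≈ 61.84 years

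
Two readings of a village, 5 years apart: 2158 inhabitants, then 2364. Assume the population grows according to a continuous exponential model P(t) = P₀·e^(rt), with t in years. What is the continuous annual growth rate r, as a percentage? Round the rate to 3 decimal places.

2364 = 2158 · e^(r·5)
e^(5r) = 2364/2158 = 1.09546
r = ln(1.09546) / 5 = 0.09117 / 5

r ≈ 1.823% per year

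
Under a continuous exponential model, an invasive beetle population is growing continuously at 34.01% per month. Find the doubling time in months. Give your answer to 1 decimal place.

doubling time ≈ 2.0 months

doubling time = ln(2) / |r| = 0.69315 / 0.3401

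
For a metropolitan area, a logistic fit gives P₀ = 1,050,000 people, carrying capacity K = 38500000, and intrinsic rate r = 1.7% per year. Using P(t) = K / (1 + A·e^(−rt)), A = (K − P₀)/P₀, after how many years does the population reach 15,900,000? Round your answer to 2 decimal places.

A = (38500000 − 1050000)/1050000 = 35.66667
15900000 = 38500000/(1 + 35.66667·e^(−0.017t)) → 1 + 35.66667·e^(−0.017t) = 2.42138
e^(−0.017t) = 0.039852 → t = ln(25.09292)/0.017 = 3.22259/0.017

t ≈ 189.56 years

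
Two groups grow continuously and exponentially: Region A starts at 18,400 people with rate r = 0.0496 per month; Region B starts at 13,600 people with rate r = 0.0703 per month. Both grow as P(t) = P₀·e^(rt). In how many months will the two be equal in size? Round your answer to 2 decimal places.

18400·e^(0.0496t) = 13600·e^(0.0703t)
18400/13600 = e^((0.0703 − 0.0496)t) → ln(1.35294) = 0.0207·t
t = 0.30228 / 0.0207

t ≈ 14.60 months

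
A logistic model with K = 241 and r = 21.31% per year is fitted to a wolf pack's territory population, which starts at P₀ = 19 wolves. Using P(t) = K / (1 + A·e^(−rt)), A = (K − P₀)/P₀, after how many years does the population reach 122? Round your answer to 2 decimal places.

A = (241 − 19)/19 = 11.68421
122 = 241/(1 + 11.68421·e^(−0.2131t)) → 1 + 11.68421·e^(−0.2131t) = 1.97541
e^(−0.2131t) = 0.083481 → t = ln(11.97877)/0.2131 = 2.48314/0.2131

t ≈ 11.65 years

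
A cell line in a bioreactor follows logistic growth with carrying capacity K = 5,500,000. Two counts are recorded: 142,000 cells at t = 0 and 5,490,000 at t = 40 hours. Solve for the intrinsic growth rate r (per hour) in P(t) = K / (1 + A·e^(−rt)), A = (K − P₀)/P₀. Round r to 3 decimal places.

A = (5500000 − 142000)/142000 = 37.73239
5490000 = 5500000/(1 + 37.73239·e^(−r·40)) → e^(−40r) = (1.00182 − 1)/37.73239 = 0.000048
r = −ln(0.000048)/40 = 9.93862/40

r ≈ 0.248 per hour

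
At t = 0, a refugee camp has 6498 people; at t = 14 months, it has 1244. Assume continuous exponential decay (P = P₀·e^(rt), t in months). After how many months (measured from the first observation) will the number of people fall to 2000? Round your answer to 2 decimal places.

t ≈ 9.98 months

r = ln(1244/6498) / 14 ≈ -0.118083 per month
t = ln(2000/6498) / r = -1.17835 / -0.118083 ≈ 9.979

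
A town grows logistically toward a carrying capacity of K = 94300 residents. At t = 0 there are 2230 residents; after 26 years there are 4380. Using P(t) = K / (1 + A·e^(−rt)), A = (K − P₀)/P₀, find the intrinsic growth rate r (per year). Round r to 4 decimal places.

r ≈ 0.0269 per year

A = (94300 − 2230)/2230 = 41.287
4380 = 94300/(1 + 41.287·e^(−r·26)) → e^(−26r) = (21.52968 − 1)/41.287 = 0.497243
r = −ln(0.497243)/26 = 0.69868/26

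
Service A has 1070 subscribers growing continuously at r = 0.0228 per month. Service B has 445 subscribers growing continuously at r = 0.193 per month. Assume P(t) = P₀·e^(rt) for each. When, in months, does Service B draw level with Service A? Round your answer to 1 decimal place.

t ≈ 5.2 months

1070·e^(0.0228t) = 445·e^(0.193t)
1070/445 = e^((0.193 − 0.0228)t) → ln(2.40449) = 0.1702·t
t = 0.87734 / 0.1702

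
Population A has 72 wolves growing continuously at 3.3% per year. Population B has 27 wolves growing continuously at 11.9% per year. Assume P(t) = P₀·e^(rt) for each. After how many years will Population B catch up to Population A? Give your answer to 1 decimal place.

72·e^(0.033t) = 27·e^(0.119t)
72/27 = e^((0.119 − 0.033)t) → ln(2.66667) = 0.086·t
t = 0.98083 / 0.086

t ≈ 11.4 years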